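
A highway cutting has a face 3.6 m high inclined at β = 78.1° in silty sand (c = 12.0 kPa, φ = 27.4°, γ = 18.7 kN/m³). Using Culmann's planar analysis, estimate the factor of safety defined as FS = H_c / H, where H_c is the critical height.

H_c = (4c/γ) · sinβ cosφ / [1 − cos(β − φ)]
    = (4·12.0/18.7) · sin78.1°·cos27.4° / [1 − cos50.7°]
    = 2.567 · 0.8687 / 0.3666 = 6.08 m
FS = H_c / H = 6.08 / 3.6 = 1.690

FS = 1.69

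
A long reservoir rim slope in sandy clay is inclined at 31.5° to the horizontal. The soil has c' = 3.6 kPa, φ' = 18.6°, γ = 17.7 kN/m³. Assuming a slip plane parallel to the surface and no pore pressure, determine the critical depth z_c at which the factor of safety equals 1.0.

Setting FS = 1.00 in FS = [c' + γz cos²β tanφ'] / [γz sinβ cosβ] and solving for z:
z = c' / [γ cosβ (FS·sinβ − cosβ·tanφ')]
  = 3.6 / [17.7·cos31.5°·(1.00·sin31.5° − cos31.5°·tan18.6°)]
  = 3.6 / [17.7·0.8526·(1.00·0.5225 − 0.8526·0.3365)]
  = 3.6 / 3.5549 = 1.013 m

z_c = 1.01 m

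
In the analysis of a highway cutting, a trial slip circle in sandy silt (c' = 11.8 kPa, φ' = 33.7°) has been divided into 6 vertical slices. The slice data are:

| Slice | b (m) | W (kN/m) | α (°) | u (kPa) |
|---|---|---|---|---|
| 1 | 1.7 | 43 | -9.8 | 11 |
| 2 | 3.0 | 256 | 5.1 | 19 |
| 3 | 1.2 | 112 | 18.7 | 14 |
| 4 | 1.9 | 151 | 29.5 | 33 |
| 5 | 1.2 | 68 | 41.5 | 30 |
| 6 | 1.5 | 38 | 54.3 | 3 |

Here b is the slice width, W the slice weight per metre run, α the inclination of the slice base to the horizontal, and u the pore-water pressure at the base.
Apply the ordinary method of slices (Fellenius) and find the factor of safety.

Ordinary method of slices: FS = Σ[c'·Δl_i + (W_i cosα_i − u_i·Δl_i)·tanφ'] / Σ W_i sinα_i, with Δl_i = b_i / cosα_i.
Slice 1: Δl = 1.7/cos(-9.8°) = 1.725 m; N'_1 = 43·cos(-9.8°) − 11·1.725 = 23.4; c'Δl = 20.36; W sinα = -7.3
Slice 2: Δl = 3.0/cos5.1° = 3.012 m; N'_2 = 256·cos5.1° − 19·3.012 = 197.8; c'Δl = 35.54; W sinα = 22.8
Slice 3: Δl = 1.2/cos18.7° = 1.267 m; N'_3 = 112·cos18.7° − 14·1.267 = 88.4; c'Δl = 14.95; W sinα = 35.9
Slice 4: Δl = 1.9/cos29.5° = 2.183 m; N'_4 = 151·cos29.5° − 33·2.183 = 59.4; c'Δl = 25.76; W sinα = 74.4
Slice 5: Δl = 1.2/cos41.5° = 1.602 m; N'_5 = 68·cos41.5° − 30·1.602 = 2.9; c'Δl = 18.91; W sinα = 45.1
Slice 6: Δl = 1.5/cos54.3° = 2.571 m; N'_6 = 38·cos54.3° − 3·2.571 = 14.5; c'Δl = 30.33; W sinα = 30.9
Σc'Δl = 145.8 kN/m; ΣN' = 386.2 kN/m; ΣW sinα = 201.6 kN/m
Resisting = 145.8 + 386.2·tan33.7° = 145.8 + 257.6 = 403.4 kN/m
FS = 403.4 / 201.6 = 2.001

FS = 2.00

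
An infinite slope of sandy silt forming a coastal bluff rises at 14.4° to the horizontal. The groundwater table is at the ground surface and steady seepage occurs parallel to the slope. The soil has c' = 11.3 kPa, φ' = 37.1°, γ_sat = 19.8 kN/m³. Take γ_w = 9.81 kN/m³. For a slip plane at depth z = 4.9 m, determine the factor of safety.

With seepage parallel to the slope and the water table at the surface, the effective normal stress on the slip plane uses the buoyant unit weight γ' = γ_sat − γ_w while the driving shear stress uses γ_sat:
FS = [c' + γ' z cos²β tanφ'] / [γ_sat z sinβ cosβ]
γ' = 19.8 − 9.81 = 9.99 kN/m³
Numerator = 11.3 + 9.99·4.9·cos²14.4°·tan37.1° = 11.3 + 9.99·4.9·0.9382·0.7563 = 46.032 kPa
Denominator = 19.8·4.9·sin14.4°·cos14.4° = 19.8·4.9·0.2487·0.9686 = 23.370 kPa
FS = 46.032 / 23.370 = 1.970

FS = 1.97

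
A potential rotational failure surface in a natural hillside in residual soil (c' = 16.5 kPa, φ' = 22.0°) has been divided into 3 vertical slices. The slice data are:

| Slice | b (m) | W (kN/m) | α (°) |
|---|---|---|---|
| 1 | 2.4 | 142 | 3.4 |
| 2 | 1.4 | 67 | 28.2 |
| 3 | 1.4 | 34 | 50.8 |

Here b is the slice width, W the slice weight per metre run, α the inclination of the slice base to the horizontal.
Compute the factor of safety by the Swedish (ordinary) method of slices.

Ordinary method of slices: FS = Σ[c'·Δl_i + (W_i cosα_i)·tanφ'] / Σ W_i sinα_i, with Δl_i = b_i / cosα_i.
Slice 1: Δl = 2.4/cos3.4° = 2.404 m; N'_1 = 142·cos3.4° = 141.8; c'Δl = 39.67; W sinα = 8.4
Slice 2: Δl = 1.4/cos28.2° = 1.589 m; N'_2 = 67·cos28.2° = 59.0; c'Δl = 26.21; W sinα = 31.7
Slice 3: Δl = 1.4/cos50.8° = 2.215 m; N'_3 = 34·cos50.8° = 21.5; c'Δl = 36.55; W sinα = 26.3
Σc'Δl = 102.4 kN/m; ΣN' = 222.3 kN/m; ΣW sinα = 66.4 kN/m
Resisting = 102.4 + 222.3·tan22.0° = 102.4 + 89.8 = 192.2 kN/m
FS = 192.2 / 66.4 = 2.894

FS = 2.89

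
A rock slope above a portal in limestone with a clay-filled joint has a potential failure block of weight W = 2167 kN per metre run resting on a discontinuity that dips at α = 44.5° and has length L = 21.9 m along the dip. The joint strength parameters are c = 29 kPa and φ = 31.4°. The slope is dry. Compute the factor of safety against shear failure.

FS = 1.04

Resolving the block weight along and normal to the plane and applying the Mohr–Coulomb strength on the joint:
N' = W cosα = 2167·cos44.5° = 1545.6 kN/m
Driving force T = W sinα = 2167·sin44.5° = 1518.9 kN/m
Resisting force R = c·L + N'·tanφ = 29·21.9 + 1545.6·tan31.4° = 635.1 + 943.4 = 1578.5 kN/m
FS = R / T = 1578.5 / 1518.9 = 1.039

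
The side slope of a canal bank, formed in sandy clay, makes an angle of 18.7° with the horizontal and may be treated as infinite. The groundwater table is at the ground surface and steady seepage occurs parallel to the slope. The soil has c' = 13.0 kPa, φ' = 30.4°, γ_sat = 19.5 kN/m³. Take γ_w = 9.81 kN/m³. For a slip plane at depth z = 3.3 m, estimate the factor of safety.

FS = 1.53

With seepage parallel to the slope and the water table at the surface, the effective normal stress on the slip plane uses the buoyant unit weight γ' = γ_sat − γ_w while the driving shear stress uses γ_sat:
FS = [c' + γ' z cos²β tanφ'] / [γ_sat z sinβ cosβ]
γ' = 19.5 − 9.81 = 9.69 kN/m³
Numerator = 13.0 + 9.69·3.3·cos²18.7°·tan30.4° = 13.0 + 9.69·3.3·0.8972·0.5867 = 29.832 kPa
Denominator = 19.5·3.3·sin18.7°·cos18.7° = 19.5·3.3·0.3206·0.9472 = 19.542 kPa
FS = 29.832 / 19.542 = 1.527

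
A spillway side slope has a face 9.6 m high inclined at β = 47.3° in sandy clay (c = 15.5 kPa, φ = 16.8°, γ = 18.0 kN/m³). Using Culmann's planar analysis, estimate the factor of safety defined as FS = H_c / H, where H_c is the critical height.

FS = 1.82

H_c = (4c/γ) · sinβ cosφ / [1 − cos(β − φ)]
    = (4·15.5/18.0) · sin47.3°·cos16.8° / [1 − cos30.5°]
    = 3.444 · 0.7035 / 0.1384 = 17.51 m
FS = H_c / H = 17.51 / 9.6 = 1.824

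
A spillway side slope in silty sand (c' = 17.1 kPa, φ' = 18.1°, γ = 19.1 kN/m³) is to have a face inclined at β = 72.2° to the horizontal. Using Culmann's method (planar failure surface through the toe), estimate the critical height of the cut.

H_c = 7.84 m

Culmann's analysis gives the critical failure plane at α_cr = (β + φ')/2 = (72.2 + 18.1)/2 = 45.2°, and the critical height
H_c = (4c'/γ) · sinβ cosφ' / [1 − cos(β − φ')]
    = (4·17.1/19.1) · sin72.2°·cos18.1° / [1 − cos(54.1°)]
    = 3.581 · 0.9521·0.9505 / [1 − 0.5864]
    = 3.581 · 0.9050 / 0.4136
    = 7.84 m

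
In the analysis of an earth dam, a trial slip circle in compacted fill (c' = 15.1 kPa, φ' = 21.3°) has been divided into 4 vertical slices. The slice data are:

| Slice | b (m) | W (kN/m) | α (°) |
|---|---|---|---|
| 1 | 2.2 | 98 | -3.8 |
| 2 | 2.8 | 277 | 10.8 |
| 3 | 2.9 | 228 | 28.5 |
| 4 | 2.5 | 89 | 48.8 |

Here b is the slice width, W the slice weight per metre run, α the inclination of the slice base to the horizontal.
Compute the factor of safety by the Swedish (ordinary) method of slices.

FS = 1.94

Ordinary method of slices: FS = Σ[c'·Δl_i + (W_i cosα_i)·tanφ'] / Σ W_i sinα_i, with Δl_i = b_i / cosα_i.
Slice 1: Δl = 2.2/cos(-3.8°) = 2.205 m; N'_1 = 98·cos(-3.8°) = 97.8; c'Δl = 33.29; W sinα = -6.5
Slice 2: Δl = 2.8/cos10.8° = 2.850 m; N'_2 = 277·cos10.8° = 272.1; c'Δl = 43.04; W sinα = 51.9
Slice 3: Δl = 2.9/cos28.5° = 3.300 m; N'_3 = 228·cos28.5° = 200.4; c'Δl = 49.83; W sinα = 108.8
Slice 4: Δl = 2.5/cos48.8° = 3.795 m; N'_4 = 89·cos48.8° = 58.6; c'Δl = 57.31; W sinα = 67.0
Σc'Δl = 183.5 kN/m; ΣN' = 628.9 kN/m; ΣW sinα = 221.2 kN/m
Resisting = 183.5 + 628.9·tan21.3° = 183.5 + 245.2 = 428.7 kN/m
FS = 428.7 / 221.2 = 1.938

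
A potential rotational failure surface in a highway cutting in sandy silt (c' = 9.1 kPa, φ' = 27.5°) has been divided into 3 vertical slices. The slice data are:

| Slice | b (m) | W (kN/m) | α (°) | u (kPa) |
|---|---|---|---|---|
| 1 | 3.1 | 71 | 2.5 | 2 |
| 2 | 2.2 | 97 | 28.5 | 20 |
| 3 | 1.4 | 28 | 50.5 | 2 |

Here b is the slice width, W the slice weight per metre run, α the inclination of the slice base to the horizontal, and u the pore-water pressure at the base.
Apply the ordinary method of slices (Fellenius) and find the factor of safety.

FS = 1.83

Ordinary method of slices: FS = Σ[c'·Δl_i + (W_i cosα_i − u_i·Δl_i)·tanφ'] / Σ W_i sinα_i, with Δl_i = b_i / cosα_i.
Slice 1: Δl = 3.1/cos2.5° = 3.103 m; N'_1 = 71·cos2.5° − 2·3.103 = 64.7; c'Δl = 28.24; W sinα = 3.1
Slice 2: Δl = 2.2/cos28.5° = 2.503 m; N'_2 = 97·cos28.5° − 20·2.503 = 35.2; c'Δl = 22.78; W sinα = 46.3
Slice 3: Δl = 1.4/cos50.5° = 2.201 m; N'_3 = 28·cos50.5° − 2·2.201 = 13.4; c'Δl = 20.03; W sinα = 21.6
Σc'Δl = 71.0 kN/m; ΣN' = 113.3 kN/m; ΣW sinα = 71.0 kN/m
Resisting = 71.0 + 113.3·tan27.5° = 71.0 + 59.0 = 130.0 kN/m
FS = 130.0 / 71.0 = 1.832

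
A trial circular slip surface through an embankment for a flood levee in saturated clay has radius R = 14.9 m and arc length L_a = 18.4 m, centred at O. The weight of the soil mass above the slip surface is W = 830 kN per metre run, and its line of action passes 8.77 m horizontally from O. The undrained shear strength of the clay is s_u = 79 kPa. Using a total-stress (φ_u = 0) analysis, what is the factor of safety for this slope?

FS = 2.98

Taking moments about the centre O, the resisting moment is provided by the undrained shear strength acting along the arc:
M_R = s_u·L_a·R = 79·18.40·14.9 = 21658.6 kN·m/m
M_D = W·d = 830·8.77 = 7279.1 kN·m/m
FS = M_R / M_D = 21658.6 / 7279.1 = 2.975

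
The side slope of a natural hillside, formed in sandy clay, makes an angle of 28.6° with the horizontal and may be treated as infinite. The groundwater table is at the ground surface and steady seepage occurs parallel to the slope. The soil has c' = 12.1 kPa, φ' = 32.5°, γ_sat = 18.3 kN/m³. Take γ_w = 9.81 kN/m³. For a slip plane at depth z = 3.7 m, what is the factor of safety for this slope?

FS = 0.97

With seepage parallel to the slope and the water table at the surface, the effective normal stress on the slip plane uses the buoyant unit weight γ' = γ_sat − γ_w while the driving shear stress uses γ_sat:
FS = [c' + γ' z cos²β tanφ'] / [γ_sat z sinβ cosβ]
γ' = 18.3 − 9.81 = 8.49 kN/m³
Numerator = 12.1 + 8.49·3.7·cos²28.6°·tan32.5° = 12.1 + 8.49·3.7·0.7709·0.6371 = 27.527 kPa
Denominator = 18.3·3.7·sin28.6°·cos28.6° = 18.3·3.7·0.4787·0.8780 = 28.457 kPa
FS = 27.527 / 28.457 = 0.967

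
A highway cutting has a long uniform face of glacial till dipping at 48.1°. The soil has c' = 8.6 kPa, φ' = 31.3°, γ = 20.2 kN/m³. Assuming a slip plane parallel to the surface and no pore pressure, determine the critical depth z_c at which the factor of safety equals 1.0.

Setting FS = 1.00 in FS = [c' + γz cos²β tanφ'] / [γz sinβ cosβ] and solving for z:
z = c' / [γ cosβ (FS·sinβ − cosβ·tanφ')]
  = 8.6 / [20.2·cos48.1°·(1.00·sin48.1° − cos48.1°·tan31.3°)]
  = 8.6 / [20.2·0.6678·(1.00·0.7443 − 0.6678·0.6080)]
  = 8.6 / 4.5632 = 1.885 m

z_c = 1.88 m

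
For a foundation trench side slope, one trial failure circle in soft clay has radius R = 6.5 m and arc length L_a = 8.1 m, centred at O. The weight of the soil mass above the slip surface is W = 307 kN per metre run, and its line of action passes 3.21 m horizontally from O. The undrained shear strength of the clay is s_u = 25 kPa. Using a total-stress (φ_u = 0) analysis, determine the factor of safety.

FS = 1.34

Taking moments about the centre O, the resisting moment is provided by the undrained shear strength acting along the arc:
M_R = s_u·L_a·R = 25·8.10·6.5 = 1316.2 kN·m/m
M_D = W·d = 307·3.21 = 985.5 kN·m/m
FS = M_R / M_D = 1316.2 / 985.5 = 1.336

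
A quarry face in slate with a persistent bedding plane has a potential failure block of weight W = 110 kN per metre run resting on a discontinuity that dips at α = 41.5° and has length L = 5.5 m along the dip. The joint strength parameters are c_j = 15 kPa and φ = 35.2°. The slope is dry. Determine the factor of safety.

FS = 1.93

Resolving the block weight along and normal to the plane and applying the Mohr–Coulomb strength on the joint:
N' = W cosα = 110·cos41.5° = 82.4 kN/m
Driving force T = W sinα = 110·sin41.5° = 72.9 kN/m
Resisting force R = c_j·L + N'·tanφ = 15·5.5 + 82.4·tan35.2° = 82.5 + 58.1 = 140.6 kN/m
FS = R / T = 140.6 / 72.9 = 1.929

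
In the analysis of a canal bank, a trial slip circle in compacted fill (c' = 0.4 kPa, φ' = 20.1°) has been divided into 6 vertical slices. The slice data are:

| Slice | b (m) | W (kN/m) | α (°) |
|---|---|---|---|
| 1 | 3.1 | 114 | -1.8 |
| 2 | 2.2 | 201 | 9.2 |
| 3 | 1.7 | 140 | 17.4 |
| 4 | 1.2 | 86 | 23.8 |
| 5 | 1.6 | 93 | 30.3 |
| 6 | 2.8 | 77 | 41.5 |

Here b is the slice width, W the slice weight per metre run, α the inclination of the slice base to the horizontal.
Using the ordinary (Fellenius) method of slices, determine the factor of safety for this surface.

FS = 1.22

Ordinary method of slices: FS = Σ[c'·Δl_i + (W_i cosα_i)·tanφ'] / Σ W_i sinα_i, with Δl_i = b_i / cosα_i.
Slice 1: Δl = 3.1/cos(-1.8°) = 3.102 m; N'_1 = 114·cos(-1.8°) = 113.9; c'Δl = 1.24; W sinα = -3.6
Slice 2: Δl = 2.2/cos9.2° = 2.229 m; N'_2 = 201·cos9.2° = 198.4; c'Δl = 0.89; W sinα = 32.1
Slice 3: Δl = 1.7/cos17.4° = 1.782 m; N'_3 = 140·cos17.4° = 133.6; c'Δl = 0.71; W sinα = 41.9
Slice 4: Δl = 1.2/cos23.8° = 1.312 m; N'_4 = 86·cos23.8° = 78.7; c'Δl = 0.52; W sinα = 34.7
Slice 5: Δl = 1.6/cos30.3° = 1.853 m; N'_5 = 93·cos30.3° = 80.3; c'Δl = 0.74; W sinα = 46.9
Slice 6: Δl = 2.8/cos41.5° = 3.739 m; N'_6 = 77·cos41.5° = 57.7; c'Δl = 1.50; W sinα = 51.0
Σc'Δl = 5.6 kN/m; ΣN' = 662.6 kN/m; ΣW sinα = 203.1 kN/m
Resisting = 5.6 + 662.6·tan20.1° = 5.6 + 242.5 = 248.1 kN/m
FS = 248.1 / 203.1 = 1.222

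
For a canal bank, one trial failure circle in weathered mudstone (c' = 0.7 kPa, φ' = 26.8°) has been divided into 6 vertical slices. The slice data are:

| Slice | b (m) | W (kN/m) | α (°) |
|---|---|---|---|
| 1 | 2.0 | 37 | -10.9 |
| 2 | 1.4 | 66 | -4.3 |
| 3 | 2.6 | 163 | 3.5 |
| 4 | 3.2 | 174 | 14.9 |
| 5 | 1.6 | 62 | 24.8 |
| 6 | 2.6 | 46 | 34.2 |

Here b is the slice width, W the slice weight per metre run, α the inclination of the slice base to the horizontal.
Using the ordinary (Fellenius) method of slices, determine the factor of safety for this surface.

Ordinary method of slices: FS = Σ[c'·Δl_i + (W_i cosα_i)·tanφ'] / Σ W_i sinα_i, with Δl_i = b_i / cosα_i.
Slice 1: Δl = 2.0/cos(-10.9°) = 2.037 m; N'_1 = 37·cos(-10.9°) = 36.3; c'Δl = 1.43; W sinα = -7.0
Slice 2: Δl = 1.4/cos(-4.3°) = 1.404 m; N'_2 = 66·cos(-4.3°) = 65.8; c'Δl = 0.98; W sinα = -4.9
Slice 3: Δl = 2.6/cos3.5° = 2.605 m; N'_3 = 163·cos3.5° = 162.7; c'Δl = 1.82; W sinα = 10.0
Slice 4: Δl = 3.2/cos14.9° = 3.311 m; N'_4 = 174·cos14.9° = 168.1; c'Δl = 2.32; W sinα = 44.7
Slice 5: Δl = 1.6/cos24.8° = 1.763 m; N'_5 = 62·cos24.8° = 56.3; c'Δl = 1.23; W sinα = 26.0
Slice 6: Δl = 2.6/cos34.2° = 3.144 m; N'_6 = 46·cos34.2° = 38.0; c'Δl = 2.20; W sinα = 25.9
Σc'Δl = 10.0 kN/m; ΣN' = 527.3 kN/m; ΣW sinα = 94.6 kN/m
Resisting = 10.0 + 527.3·tan26.8° = 10.0 + 266.4 = 276.4 kN/m
FS = 276.4 / 94.6 = 2.921

FS = 2.92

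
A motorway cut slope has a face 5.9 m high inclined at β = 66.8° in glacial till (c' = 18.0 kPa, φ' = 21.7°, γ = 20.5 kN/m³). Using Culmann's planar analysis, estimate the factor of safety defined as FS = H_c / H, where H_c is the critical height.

H_c = (4c'/γ) · sinβ cosφ' / [1 − cos(β − φ')]
    = (4·18.0/20.5) · sin66.8°·cos21.7° / [1 − cos45.1°]
    = 3.512 · 0.8540 / 0.2941 = 10.20 m
FS = H_c / H = 10.20 / 5.9 = 1.728

FS = 1.73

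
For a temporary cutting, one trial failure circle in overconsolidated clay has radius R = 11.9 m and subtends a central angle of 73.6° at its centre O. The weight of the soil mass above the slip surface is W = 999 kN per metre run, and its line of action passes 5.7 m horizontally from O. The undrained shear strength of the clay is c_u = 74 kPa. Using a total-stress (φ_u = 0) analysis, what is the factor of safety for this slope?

FS = 2.36

Taking moments about the centre O, the resisting moment is provided by the undrained shear strength acting along the arc:
Arc length L_a = R·θ = 11.9·(73.6°·π/180) = 11.9·1.2846 = 15.29 m
M_R = c_u·L_a·R = 74·15.29·11.9 = 13461.1 kN·m/m
M_D = W·d = 999·5.7 = 5694.3 kN·m/m
FS = M_R / M_D = 13461.1 / 5694.3 = 2.364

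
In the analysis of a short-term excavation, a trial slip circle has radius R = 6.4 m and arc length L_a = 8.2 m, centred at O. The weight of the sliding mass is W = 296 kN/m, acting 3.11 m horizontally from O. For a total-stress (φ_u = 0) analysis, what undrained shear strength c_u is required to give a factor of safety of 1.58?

c_u = 27.7 kPa

FS = c_u·L_a·R / (W·d), so c_u = FS·W·d / (L_a·R).
c_u = 1.58·296·3.11 / (8.20·6.4) = 1454.5 / 52.48 = 27.72 kPa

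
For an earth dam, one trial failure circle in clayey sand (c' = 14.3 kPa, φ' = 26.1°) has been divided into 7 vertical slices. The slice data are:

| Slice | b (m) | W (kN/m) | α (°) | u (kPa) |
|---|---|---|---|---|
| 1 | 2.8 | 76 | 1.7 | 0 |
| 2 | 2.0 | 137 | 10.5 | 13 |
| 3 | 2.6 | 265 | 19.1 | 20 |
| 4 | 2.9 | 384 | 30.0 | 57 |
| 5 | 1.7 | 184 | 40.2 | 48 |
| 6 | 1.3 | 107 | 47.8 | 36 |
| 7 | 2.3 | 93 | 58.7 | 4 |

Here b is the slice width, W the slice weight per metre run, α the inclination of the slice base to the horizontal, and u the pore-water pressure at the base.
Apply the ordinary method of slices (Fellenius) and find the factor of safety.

FS = 0.97

Ordinary method of slices: FS = Σ[c'·Δl_i + (W_i cosα_i − u_i·Δl_i)·tanφ'] / Σ W_i sinα_i, with Δl_i = b_i / cosα_i.
Slice 1: Δl = 2.8/cos1.7° = 2.801 m; N'_1 = 76·cos1.7° − 0·2.801 = 76.0; c'Δl = 40.06; W sinα = 2.3
Slice 2: Δl = 2.0/cos10.5° = 2.034 m; N'_2 = 137·cos10.5° − 13·2.034 = 108.3; c'Δl = 29.09; W sinα = 25.0
Slice 3: Δl = 2.6/cos19.1° = 2.751 m; N'_3 = 265·cos19.1° − 20·2.751 = 195.4; c'Δl = 39.35; W sinα = 86.7
Slice 4: Δl = 2.9/cos30.0° = 3.349 m; N'_4 = 384·cos30.0° − 57·3.349 = 141.7; c'Δl = 47.89; W sinα = 192.0
Slice 5: Δl = 1.7/cos40.2° = 2.226 m; N'_5 = 184·cos40.2° − 48·2.226 = 33.7; c'Δl = 31.83; W sinα = 118.8
Slice 6: Δl = 1.3/cos47.8° = 1.935 m; N'_6 = 107·cos47.8° − 36·1.935 = 2.2; c'Δl = 27.68; W sinα = 79.3
Slice 7: Δl = 2.3/cos58.7° = 4.427 m; N'_7 = 93·cos58.7° − 4·4.427 = 30.6; c'Δl = 63.31; W sinα = 79.5
Σc'Δl = 279.2 kN/m; ΣN' = 587.8 kN/m; ΣW sinα = 583.4 kN/m
Resisting = 279.2 + 587.8·tan26.1° = 279.2 + 288.0 = 567.2 kN/m
FS = 567.2 / 583.4 = 0.972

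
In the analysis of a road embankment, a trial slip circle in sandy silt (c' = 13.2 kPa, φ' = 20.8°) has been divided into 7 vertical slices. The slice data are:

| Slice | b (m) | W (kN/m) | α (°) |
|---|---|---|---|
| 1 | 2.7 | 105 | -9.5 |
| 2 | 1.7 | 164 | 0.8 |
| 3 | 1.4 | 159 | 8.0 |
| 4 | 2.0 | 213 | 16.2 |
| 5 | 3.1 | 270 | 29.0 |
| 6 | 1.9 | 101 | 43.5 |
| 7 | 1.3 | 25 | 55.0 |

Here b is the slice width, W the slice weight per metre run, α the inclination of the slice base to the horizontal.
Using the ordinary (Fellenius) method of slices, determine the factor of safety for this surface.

Ordinary method of slices: FS = Σ[c'·Δl_i + (W_i cosα_i)·tanφ'] / Σ W_i sinα_i, with Δl_i = b_i / cosα_i.
Slice 1: Δl = 2.7/cos(-9.5°) = 2.738 m; N'_1 = 105·cos(-9.5°) = 103.6; c'Δl = 36.14; W sinα = -17.3
Slice 2: Δl = 1.7/cos0.8° = 1.700 m; N'_2 = 164·cos0.8° = 164.0; c'Δl = 22.44; W sinα = 2.3
Slice 3: Δl = 1.4/cos8.0° = 1.414 m; N'_3 = 159·cos8.0° = 157.5; c'Δl = 18.66; W sinα = 22.1
Slice 4: Δl = 2.0/cos16.2° = 2.083 m; N'_4 = 213·cos16.2° = 204.5; c'Δl = 27.49; W sinα = 59.4
Slice 5: Δl = 3.1/cos29.0° = 3.544 m; N'_5 = 270·cos29.0° = 236.1; c'Δl = 46.79; W sinα = 130.9
Slice 6: Δl = 1.9/cos43.5° = 2.619 m; N'_6 = 101·cos43.5° = 73.3; c'Δl = 34.58; W sinα = 69.5
Slice 7: Δl = 1.3/cos55.0° = 2.266 m; N'_7 = 25·cos55.0° = 14.3; c'Δl = 29.92; W sinα = 20.5
Σc'Δl = 216.0 kN/m; ΣN' = 953.3 kN/m; ΣW sinα = 287.4 kN/m
Resisting = 216.0 + 953.3·tan20.8° = 216.0 + 362.1 = 578.1 kN/m
FS = 578.1 / 287.4 = 2.011

FS = 2.01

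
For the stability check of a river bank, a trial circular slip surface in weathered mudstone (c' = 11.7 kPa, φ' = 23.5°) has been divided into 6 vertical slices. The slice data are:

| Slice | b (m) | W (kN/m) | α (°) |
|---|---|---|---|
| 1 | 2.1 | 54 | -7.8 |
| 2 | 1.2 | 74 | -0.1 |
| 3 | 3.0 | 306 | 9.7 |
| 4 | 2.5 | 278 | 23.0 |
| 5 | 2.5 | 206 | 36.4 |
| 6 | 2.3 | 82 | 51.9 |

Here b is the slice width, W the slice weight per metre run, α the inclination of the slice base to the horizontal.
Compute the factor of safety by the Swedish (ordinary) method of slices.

FS = 1.70

Ordinary method of slices: FS = Σ[c'·Δl_i + (W_i cosα_i)·tanφ'] / Σ W_i sinα_i, with Δl_i = b_i / cosα_i.
Slice 1: Δl = 2.1/cos(-7.8°) = 2.120 m; N'_1 = 54·cos(-7.8°) = 53.5; c'Δl = 24.80; W sinα = -7.3
Slice 2: Δl = 1.2/cos(-0.1°) = 1.200 m; N'_2 = 74·cos(-0.1°) = 74.0; c'Δl = 14.04; W sinα = -0.1
Slice 3: Δl = 3.0/cos9.7° = 3.044 m; N'_3 = 306·cos9.7° = 301.6; c'Δl = 35.61; W sinα = 51.6
Slice 4: Δl = 2.5/cos23.0° = 2.716 m; N'_4 = 278·cos23.0° = 255.9; c'Δl = 31.78; W sinα = 108.6
Slice 5: Δl = 2.5/cos36.4° = 3.106 m; N'_5 = 206·cos36.4° = 165.8; c'Δl = 36.34; W sinα = 122.2
Slice 6: Δl = 2.3/cos51.9° = 3.727 m; N'_6 = 82·cos51.9° = 50.6; c'Δl = 43.61; W sinα = 64.5
Σc'Δl = 186.2 kN/m; ΣN' = 901.4 kN/m; ΣW sinα = 339.5 kN/m
Resisting = 186.2 + 901.4·tan23.5° = 186.2 + 392.0 = 578.1 kN/m
FS = 578.1 / 339.5 = 1.703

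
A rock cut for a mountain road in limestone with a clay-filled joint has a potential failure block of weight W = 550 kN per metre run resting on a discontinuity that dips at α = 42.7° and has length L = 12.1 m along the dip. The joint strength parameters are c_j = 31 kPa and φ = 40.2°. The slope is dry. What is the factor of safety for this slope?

FS = 1.92

Resolving the block weight along and normal to the plane and applying the Mohr–Coulomb strength on the joint:
N' = W cosα = 550·cos42.7° = 404.2 kN/m
Driving force T = W sinα = 550·sin42.7° = 373.0 kN/m
Resisting force R = c_j·L + N'·tanφ = 31·12.1 + 404.2·tan40.2° = 375.1 + 341.6 = 716.7 kN/m
FS = R / T = 716.7 / 373.0 = 1.921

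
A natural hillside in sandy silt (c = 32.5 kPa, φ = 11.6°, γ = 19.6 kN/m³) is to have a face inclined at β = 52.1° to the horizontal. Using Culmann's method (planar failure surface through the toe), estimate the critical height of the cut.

Culmann's analysis gives the critical failure plane at α_cr = (β + φ)/2 = (52.1 + 11.6)/2 = 31.9°, and the critical height
H_c = (4c/γ) · sinβ cosφ / [1 − cos(β − φ)]
    = (4·32.5/19.6) · sin52.1°·cos11.6° / [1 − cos(40.5°)]
    = 6.633 · 0.7891·0.9796 / [1 − 0.7604]
    = 6.633 · 0.7730 / 0.2396
    = 21.40 m

H_c = 21.40 m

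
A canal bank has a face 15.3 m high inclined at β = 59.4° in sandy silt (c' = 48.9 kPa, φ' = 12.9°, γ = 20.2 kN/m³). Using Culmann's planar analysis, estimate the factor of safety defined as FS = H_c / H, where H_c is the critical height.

FS = 1.70

H_c = (4c'/γ) · sinβ cosφ' / [1 − cos(β − φ')]
    = (4·48.9/20.2) · sin59.4°·cos12.9° / [1 − cos46.5°]
    = 9.683 · 0.8390 / 0.3116 = 26.07 m
FS = H_c / H = 26.07 / 15.3 = 1.704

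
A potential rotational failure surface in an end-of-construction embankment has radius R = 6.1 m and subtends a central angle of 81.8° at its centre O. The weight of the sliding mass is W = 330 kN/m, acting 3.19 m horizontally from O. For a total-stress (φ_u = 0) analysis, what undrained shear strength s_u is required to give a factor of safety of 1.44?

s_u = 28.5 kPa

FS = s_u·L_a·R / (W·d), so s_u = FS·W·d / (L_a·R).
Arc length L_a = R·θ = 6.1·(81.8°·π/180) = 6.1·1.4277 = 8.71 m
s_u = 1.44·330·3.19 / (8.71·6.1) = 1515.9 / 53.12 = 28.53 kPa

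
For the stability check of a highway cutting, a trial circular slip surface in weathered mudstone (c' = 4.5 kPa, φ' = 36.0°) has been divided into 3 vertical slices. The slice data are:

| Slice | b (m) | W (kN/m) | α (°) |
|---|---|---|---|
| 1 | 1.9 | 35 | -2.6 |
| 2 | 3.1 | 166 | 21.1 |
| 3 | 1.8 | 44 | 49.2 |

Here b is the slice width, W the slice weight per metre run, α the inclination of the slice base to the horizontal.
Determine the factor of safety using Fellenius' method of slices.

Ordinary method of slices: FS = Σ[c'·Δl_i + (W_i cosα_i)·tanφ'] / Σ W_i sinα_i, with Δl_i = b_i / cosα_i.
Slice 1: Δl = 1.9/cos(-2.6°) = 1.902 m; N'_1 = 35·cos(-2.6°) = 35.0; c'Δl = 8.56; W sinα = -1.6
Slice 2: Δl = 3.1/cos21.1° = 3.323 m; N'_2 = 166·cos21.1° = 154.9; c'Δl = 14.95; W sinα = 59.8
Slice 3: Δl = 1.8/cos49.2° = 2.755 m; N'_3 = 44·cos49.2° = 28.8; c'Δl = 12.40; W sinα = 33.3
Σc'Δl = 35.9 kN/m; ΣN' = 218.6 kN/m; ΣW sinα = 91.5 kN/m
Resisting = 35.9 + 218.6·tan36.0° = 35.9 + 158.8 = 194.7 kN/m
FS = 194.7 / 91.5 = 2.129

FS = 2.13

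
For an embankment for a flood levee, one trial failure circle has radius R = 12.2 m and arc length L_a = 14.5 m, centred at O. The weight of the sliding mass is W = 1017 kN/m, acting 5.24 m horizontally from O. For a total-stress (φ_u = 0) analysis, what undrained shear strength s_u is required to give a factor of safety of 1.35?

FS = s_u·L_a·R / (W·d), so s_u = FS·W·d / (L_a·R).
s_u = 1.35·1017·5.24 / (14.50·12.2) = 7194.3 / 176.90 = 40.67 kPa

s_u = 40.7 kPa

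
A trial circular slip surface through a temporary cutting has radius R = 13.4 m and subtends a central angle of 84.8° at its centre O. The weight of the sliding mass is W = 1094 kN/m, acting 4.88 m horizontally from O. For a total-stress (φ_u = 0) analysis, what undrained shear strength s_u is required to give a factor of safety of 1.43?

s_u = 28.7 kPa

FS = s_u·L_a·R / (W·d), so s_u = FS·W·d / (L_a·R).
Arc length L_a = R·θ = 13.4·(84.8°·π/180) = 13.4·1.4800 = 19.83 m
s_u = 1.43·1094·4.88 / (19.83·13.4) = 7634.4 / 265.76 = 28.73 kPa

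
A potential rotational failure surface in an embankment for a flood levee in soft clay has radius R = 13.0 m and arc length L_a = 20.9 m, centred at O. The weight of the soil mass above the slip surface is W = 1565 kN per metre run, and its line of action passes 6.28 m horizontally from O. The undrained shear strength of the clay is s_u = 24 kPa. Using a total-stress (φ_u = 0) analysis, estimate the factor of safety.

Taking moments about the centre O, the resisting moment is provided by the undrained shear strength acting along the arc:
M_R = s_u·L_a·R = 24·20.90·13.0 = 6520.8 kN·m/m
M_D = W·d = 1565·6.28 = 9828.2 kN·m/m
FS = M_R / M_D = 6520.8 / 9828.2 = 0.663

FS = 0.66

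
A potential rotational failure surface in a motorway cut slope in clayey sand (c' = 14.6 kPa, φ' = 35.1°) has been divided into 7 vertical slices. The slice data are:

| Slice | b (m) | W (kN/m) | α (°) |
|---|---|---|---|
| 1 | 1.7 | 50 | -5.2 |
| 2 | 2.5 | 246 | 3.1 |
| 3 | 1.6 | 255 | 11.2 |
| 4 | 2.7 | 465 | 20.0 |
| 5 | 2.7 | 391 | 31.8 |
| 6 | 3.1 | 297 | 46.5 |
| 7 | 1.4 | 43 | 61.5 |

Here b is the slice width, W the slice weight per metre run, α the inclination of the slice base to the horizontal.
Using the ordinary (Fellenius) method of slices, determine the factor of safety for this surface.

FS = 2.02

Ordinary method of slices: FS = Σ[c'·Δl_i + (W_i cosα_i)·tanφ'] / Σ W_i sinα_i, with Δl_i = b_i / cosα_i.
Slice 1: Δl = 1.7/cos(-5.2°) = 1.707 m; N'_1 = 50·cos(-5.2°) = 49.8; c'Δl = 24.92; W sinα = -4.5
Slice 2: Δl = 2.5/cos3.1° = 2.504 m; N'_2 = 246·cos3.1° = 245.6; c'Δl = 36.55; W sinα = 13.3
Slice 3: Δl = 1.6/cos11.2° = 1.631 m; N'_3 = 255·cos11.2° = 250.1; c'Δl = 23.81; W sinα = 49.5
Slice 4: Δl = 2.7/cos20.0° = 2.873 m; N'_4 = 465·cos20.0° = 437.0; c'Δl = 41.95; W sinα = 159.0
Slice 5: Δl = 2.7/cos31.8° = 3.177 m; N'_5 = 391·cos31.8° = 332.3; c'Δl = 46.38; W sinα = 206.0
Slice 6: Δl = 3.1/cos46.5° = 4.503 m; N'_6 = 297·cos46.5° = 204.4; c'Δl = 65.75; W sinα = 215.4
Slice 7: Δl = 1.4/cos61.5° = 2.934 m; N'_7 = 43·cos61.5° = 20.5; c'Δl = 42.84; W sinα = 37.8
Σc'Δl = 282.2 kN/m; ΣN' = 1539.8 kN/m; ΣW sinα = 676.6 kN/m
Resisting = 282.2 + 1539.8·tan35.1° = 282.2 + 1082.2 = 1364.4 kN/m
FS = 1364.4 / 676.6 = 2.017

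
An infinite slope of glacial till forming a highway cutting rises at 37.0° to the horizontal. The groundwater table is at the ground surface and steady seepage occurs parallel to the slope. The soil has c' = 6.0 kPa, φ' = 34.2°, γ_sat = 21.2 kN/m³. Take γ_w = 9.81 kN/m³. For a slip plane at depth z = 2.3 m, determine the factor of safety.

FS = 0.74

With seepage parallel to the slope and the water table at the surface, the effective normal stress on the slip plane uses the buoyant unit weight γ' = γ_sat − γ_w while the driving shear stress uses γ_sat:
FS = [c' + γ' z cos²β tanφ'] / [γ_sat z sinβ cosβ]
γ' = 21.2 − 9.81 = 11.39 kN/m³
Numerator = 6.0 + 11.39·2.3·cos²37.0°·tan34.2° = 6.0 + 11.39·2.3·0.6378·0.6796 = 17.355 kPa
Denominator = 21.2·2.3·sin37.0°·cos37.0° = 21.2·2.3·0.6018·0.7986 = 23.436 kPa
FS = 17.355 / 23.436 = 0.741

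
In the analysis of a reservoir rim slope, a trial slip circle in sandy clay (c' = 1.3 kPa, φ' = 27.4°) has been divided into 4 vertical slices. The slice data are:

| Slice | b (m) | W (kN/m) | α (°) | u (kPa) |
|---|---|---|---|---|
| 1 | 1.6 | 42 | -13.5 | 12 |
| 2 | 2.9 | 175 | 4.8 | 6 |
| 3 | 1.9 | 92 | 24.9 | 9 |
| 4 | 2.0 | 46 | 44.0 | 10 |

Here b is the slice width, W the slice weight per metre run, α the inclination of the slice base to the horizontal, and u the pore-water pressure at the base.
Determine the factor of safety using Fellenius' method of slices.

Ordinary method of slices: FS = Σ[c'·Δl_i + (W_i cosα_i − u_i·Δl_i)·tanφ'] / Σ W_i sinα_i, with Δl_i = b_i / cosα_i.
Slice 1: Δl = 1.6/cos(-13.5°) = 1.645 m; N'_1 = 42·cos(-13.5°) − 12·1.645 = 21.1; c'Δl = 2.14; W sinα = -9.8
Slice 2: Δl = 2.9/cos4.8° = 2.910 m; N'_2 = 175·cos4.8° − 6·2.910 = 156.9; c'Δl = 3.78; W sinα = 14.6
Slice 3: Δl = 1.9/cos24.9° = 2.095 m; N'_3 = 92·cos24.9° − 9·2.095 = 64.6; c'Δl = 2.72; W sinα = 38.7
Slice 4: Δl = 2.0/cos44.0° = 2.780 m; N'_4 = 46·cos44.0° − 10·2.780 = 5.3; c'Δl = 3.61; W sinα = 32.0
Σc'Δl = 12.3 kN/m; ΣN' = 247.9 kN/m; ΣW sinα = 75.5 kN/m
Resisting = 12.3 + 247.9·tan27.4° = 12.3 + 128.5 = 140.8 kN/m
FS = 140.8 / 75.5 = 1.864

FS = 1.86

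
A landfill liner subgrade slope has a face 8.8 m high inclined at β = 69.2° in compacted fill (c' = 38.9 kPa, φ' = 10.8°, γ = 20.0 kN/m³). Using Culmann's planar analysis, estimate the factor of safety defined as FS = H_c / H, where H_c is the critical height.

FS = 1.71

H_c = (4c'/γ) · sinβ cosφ' / [1 − cos(β − φ')]
    = (4·38.9/20.0) · sin69.2°·cos10.8° / [1 − cos58.4°]
    = 7.780 · 0.9183 / 0.4760 = 15.01 m
FS = H_c / H = 15.01 / 8.8 = 1.705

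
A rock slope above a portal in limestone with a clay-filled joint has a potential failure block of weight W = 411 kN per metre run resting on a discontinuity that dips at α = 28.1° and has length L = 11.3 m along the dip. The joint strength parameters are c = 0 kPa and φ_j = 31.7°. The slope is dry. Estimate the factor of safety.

Resolving the block weight along and normal to the plane and applying the Mohr–Coulomb strength on the joint:
N' = W cosα = 411·cos28.1° = 362.6 kN/m
Driving force T = W sinα = 411·sin28.1° = 193.6 kN/m
Resisting force R = c·L + N'·tanφ_j = 0·11.3 + 362.6·tan31.7° = 0.0 + 223.9 = 223.9 kN/m
FS = R / T = 223.9 / 193.6 = 1.157

FS = 1.16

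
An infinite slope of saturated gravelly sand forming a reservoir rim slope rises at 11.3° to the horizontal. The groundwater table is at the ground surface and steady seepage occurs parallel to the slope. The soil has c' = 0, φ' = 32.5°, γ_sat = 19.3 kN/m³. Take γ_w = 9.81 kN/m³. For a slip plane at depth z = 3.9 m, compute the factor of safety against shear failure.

With seepage parallel to the slope and the water table at the surface, the effective normal stress on the slip plane uses the buoyant unit weight γ' = γ_sat − γ_w while the driving shear stress uses γ_sat:
FS = [c' + γ' z cos²β tanφ'] / [γ_sat z sinβ cosβ]
(For c' = 0 this reduces to FS = (γ'/γ_sat)·tanφ'/tanβ.)
γ' = 19.3 − 9.81 = 9.49 kN/m³
Numerator = 0.0 + 9.49·3.9·cos²11.3°·tan32.5° = 0.0 + 9.49·3.9·0.9616·0.6371 = 22.673 kPa
Denominator = 19.3·3.9·sin11.3°·cos11.3° = 19.3·3.9·0.1959·0.9806 = 14.463 kPa
FS = 22.673 / 14.463 = 1.568

FS = 1.57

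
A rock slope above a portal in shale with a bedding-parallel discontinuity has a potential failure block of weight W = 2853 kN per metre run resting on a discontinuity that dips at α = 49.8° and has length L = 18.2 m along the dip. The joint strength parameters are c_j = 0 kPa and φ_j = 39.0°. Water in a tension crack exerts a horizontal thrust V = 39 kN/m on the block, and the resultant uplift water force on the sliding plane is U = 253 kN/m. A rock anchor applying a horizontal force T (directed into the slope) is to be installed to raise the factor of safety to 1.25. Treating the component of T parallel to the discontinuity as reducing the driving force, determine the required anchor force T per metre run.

T = 1048 kN/m

Resolving forces along and normal to the sliding plane, with the horizontal anchor force T adding T·sinα to the effective normal force and T·cosα acting up the plane against the driving force:
FS = [c_jL + (W cosα − U − V sinα + T sinα) tanφ_j] / [W sinα + V cosα − T cosα]
Without the anchor: N' = 1558.7 kN/m, driving T_d = 2204.3 kN/m, resisting R = 0·18.2 + 1558.7·tan39.0° = 1262.2 kN/m, FS = 0.57.
Setting FS = 1.25 and solving for T:
1.25·(2204.3 − T cos49.8°) = 1262.2 + T sin49.8°·tan39.0°
T·(sin49.8°·tan39.0° + 1.25·cos49.8°) = 1.25·2204.3 − 1262.2
T·(0.7638·0.8098 + 1.25·0.6455) = 2755.4 − 1262.2 = 1493.1
T·1.4253 = 1493.1
T = 1047.6 kN/m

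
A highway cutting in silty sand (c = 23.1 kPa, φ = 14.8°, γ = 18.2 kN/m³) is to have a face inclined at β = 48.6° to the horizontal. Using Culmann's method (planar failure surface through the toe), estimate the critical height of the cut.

H_c = 21.78 m

Culmann's analysis gives the critical failure plane at α_cr = (β + φ)/2 = (48.6 + 14.8)/2 = 31.7°, and the critical height
H_c = (4c/γ) · sinβ cosφ / [1 − cos(β − φ)]
    = (4·23.1/18.2) · sin48.6°·cos14.8° / [1 − cos(33.8°)]
    = 5.077 · 0.7501·0.9668 / [1 − 0.8310]
    = 5.077 · 0.7252 / 0.1690
    = 21.78 m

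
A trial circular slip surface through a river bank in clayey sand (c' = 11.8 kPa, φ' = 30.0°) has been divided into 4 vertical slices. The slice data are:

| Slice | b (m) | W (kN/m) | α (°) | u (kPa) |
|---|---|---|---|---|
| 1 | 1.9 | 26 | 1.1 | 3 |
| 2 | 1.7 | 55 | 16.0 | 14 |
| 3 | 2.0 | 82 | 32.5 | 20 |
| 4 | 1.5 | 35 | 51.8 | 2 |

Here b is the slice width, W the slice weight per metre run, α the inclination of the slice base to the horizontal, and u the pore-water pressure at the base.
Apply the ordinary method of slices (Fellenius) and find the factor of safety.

FS = 1.72

Ordinary method of slices: FS = Σ[c'·Δl_i + (W_i cosα_i − u_i·Δl_i)·tanφ'] / Σ W_i sinα_i, with Δl_i = b_i / cosα_i.
Slice 1: Δl = 1.9/cos1.1° = 1.900 m; N'_1 = 26·cos1.1° − 3·1.900 = 20.3; c'Δl = 22.42; W sinα = 0.5
Slice 2: Δl = 1.7/cos16.0° = 1.769 m; N'_2 = 55·cos16.0° − 14·1.769 = 28.1; c'Δl = 20.87; W sinα = 15.2
Slice 3: Δl = 2.0/cos32.5° = 2.371 m; N'_3 = 82·cos32.5° − 20·2.371 = 21.7; c'Δl = 27.98; W sinα = 44.1
Slice 4: Δl = 1.5/cos51.8° = 2.426 m; N'_4 = 35·cos51.8° − 2·2.426 = 16.8; c'Δl = 28.62; W sinα = 27.5
Σc'Δl = 99.9 kN/m; ΣN' = 86.9 kN/m; ΣW sinα = 87.2 kN/m
Resisting = 99.9 + 86.9·tan30.0° = 99.9 + 50.2 = 150.1 kN/m
FS = 150.1 / 87.2 = 1.721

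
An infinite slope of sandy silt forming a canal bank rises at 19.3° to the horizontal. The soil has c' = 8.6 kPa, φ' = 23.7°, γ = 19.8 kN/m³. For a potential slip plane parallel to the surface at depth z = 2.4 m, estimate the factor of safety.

FS = 1.83

For an infinite slope with a slip plane parallel to the surface (no pore pressure): FS = [c' + γz cos²β tanφ'] / [γz sinβ cosβ].
γz = 19.8·2.4 = 47.52 kN/m²
Numerator = 8.6 + 47.52·cos²19.3°·tan23.7° = 8.6 + 47.52·0.8908·0.4390 = 27.181 kPa
Denominator = 47.52·sin19.3°·cos19.3° = 47.52·0.3305·0.9438 = 14.823 kPa
FS = 27.181 / 14.823 = 1.834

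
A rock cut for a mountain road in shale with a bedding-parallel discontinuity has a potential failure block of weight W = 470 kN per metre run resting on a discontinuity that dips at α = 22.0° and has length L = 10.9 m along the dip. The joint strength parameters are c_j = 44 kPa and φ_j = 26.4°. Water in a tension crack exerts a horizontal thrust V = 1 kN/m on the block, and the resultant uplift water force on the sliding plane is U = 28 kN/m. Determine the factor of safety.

FS = 3.85

Resolving the block weight along and normal to the plane and applying the Mohr–Coulomb strength on the joint:
N' = W cosα − U − V sinα = 470·cos22.0° − 28 − 1·sin22.0° = 407.4 kN/m
Driving force T = W sinα + V cosα = 470·sin22.0° + 1·cos22.0° = 177.0 kN/m
Resisting force R = c_j·L + N'·tanφ_j = 44·10.9 + 407.4·tan26.4° = 479.6 + 202.2 = 681.8 kN/m
FS = R / T = 681.8 / 177.0 = 3.852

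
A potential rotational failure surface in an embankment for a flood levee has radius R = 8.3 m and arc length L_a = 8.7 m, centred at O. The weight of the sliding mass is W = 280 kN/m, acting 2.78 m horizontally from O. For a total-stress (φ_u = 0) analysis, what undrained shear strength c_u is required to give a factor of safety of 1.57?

c_u = 16.9 kPa

FS = c_u·L_a·R / (W·d), so c_u = FS·W·d / (L_a·R).
c_u = 1.57·280·2.78 / (8.70·8.3) = 1222.1 / 72.21 = 16.92 kPa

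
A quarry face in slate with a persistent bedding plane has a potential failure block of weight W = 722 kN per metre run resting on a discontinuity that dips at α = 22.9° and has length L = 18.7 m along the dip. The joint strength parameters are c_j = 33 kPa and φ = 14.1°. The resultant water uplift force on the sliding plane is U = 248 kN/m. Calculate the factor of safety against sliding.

Resolving the block weight along and normal to the plane and applying the Mohr–Coulomb strength on the joint:
N' = W cosα − U = 722·cos22.9° − 248 = 417.1 kN/m
Driving force T = W sinα = 722·sin22.9° = 280.9 kN/m
Resisting force R = c_j·L + N'·tanφ = 33·18.7 + 417.1·tan14.1° = 617.1 + 104.8 = 721.9 kN/m
FS = R / T = 721.9 / 280.9 = 2.569

FS = 2.57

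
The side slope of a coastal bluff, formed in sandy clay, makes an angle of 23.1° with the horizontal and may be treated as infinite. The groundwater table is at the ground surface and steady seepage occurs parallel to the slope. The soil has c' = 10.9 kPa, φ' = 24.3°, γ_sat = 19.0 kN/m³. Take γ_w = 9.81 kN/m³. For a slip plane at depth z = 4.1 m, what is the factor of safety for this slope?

FS = 0.90

With seepage parallel to the slope and the water table at the surface, the effective normal stress on the slip plane uses the buoyant unit weight γ' = γ_sat − γ_w while the driving shear stress uses γ_sat:
FS = [c' + γ' z cos²β tanφ'] / [γ_sat z sinβ cosβ]
γ' = 19.0 − 9.81 = 9.19 kN/m³
Numerator = 10.9 + 9.19·4.1·cos²23.1°·tan24.3° = 10.9 + 9.19·4.1·0.8461·0.4515 = 25.294 kPa
Denominator = 19.0·4.1·sin23.1°·cos23.1° = 19.0·4.1·0.3923·0.9198 = 28.113 kPa
FS = 25.294 / 28.113 = 0.900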